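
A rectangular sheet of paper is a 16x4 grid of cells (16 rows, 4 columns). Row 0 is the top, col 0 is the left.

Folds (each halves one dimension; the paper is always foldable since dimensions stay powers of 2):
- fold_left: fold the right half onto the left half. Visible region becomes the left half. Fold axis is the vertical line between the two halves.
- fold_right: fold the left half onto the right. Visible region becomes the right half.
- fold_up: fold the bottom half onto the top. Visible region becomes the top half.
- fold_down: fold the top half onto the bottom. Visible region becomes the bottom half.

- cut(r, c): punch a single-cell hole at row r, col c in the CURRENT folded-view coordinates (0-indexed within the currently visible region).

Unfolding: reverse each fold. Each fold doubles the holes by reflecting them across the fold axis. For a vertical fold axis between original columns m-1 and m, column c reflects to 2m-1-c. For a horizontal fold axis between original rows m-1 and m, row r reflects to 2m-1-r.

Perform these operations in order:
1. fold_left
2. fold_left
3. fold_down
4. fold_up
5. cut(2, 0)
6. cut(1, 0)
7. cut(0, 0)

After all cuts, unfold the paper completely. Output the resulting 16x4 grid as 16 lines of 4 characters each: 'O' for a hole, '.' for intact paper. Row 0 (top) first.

Answer: OOOO
OOOO
OOOO
....
....
OOOO
OOOO
OOOO
OOOO
OOOO
OOOO
....
....
OOOO
OOOO
OOOO

Derivation:
Op 1 fold_left: fold axis v@2; visible region now rows[0,16) x cols[0,2) = 16x2
Op 2 fold_left: fold axis v@1; visible region now rows[0,16) x cols[0,1) = 16x1
Op 3 fold_down: fold axis h@8; visible region now rows[8,16) x cols[0,1) = 8x1
Op 4 fold_up: fold axis h@12; visible region now rows[8,12) x cols[0,1) = 4x1
Op 5 cut(2, 0): punch at orig (10,0); cuts so far [(10, 0)]; region rows[8,12) x cols[0,1) = 4x1
Op 6 cut(1, 0): punch at orig (9,0); cuts so far [(9, 0), (10, 0)]; region rows[8,12) x cols[0,1) = 4x1
Op 7 cut(0, 0): punch at orig (8,0); cuts so far [(8, 0), (9, 0), (10, 0)]; region rows[8,12) x cols[0,1) = 4x1
Unfold 1 (reflect across h@12): 6 holes -> [(8, 0), (9, 0), (10, 0), (13, 0), (14, 0), (15, 0)]
Unfold 2 (reflect across h@8): 12 holes -> [(0, 0), (1, 0), (2, 0), (5, 0), (6, 0), (7, 0), (8, 0), (9, 0), (10, 0), (13, 0), (14, 0), (15, 0)]
Unfold 3 (reflect across v@1): 24 holes -> [(0, 0), (0, 1), (1, 0), (1, 1), (2, 0), (2, 1), (5, 0), (5, 1), (6, 0), (6, 1), (7, 0), (7, 1), (8, 0), (8, 1), (9, 0), (9, 1), (10, 0), (10, 1), (13, 0), (13, 1), (14, 0), (14, 1), (15, 0), (15, 1)]
Unfold 4 (reflect across v@2): 48 holes -> [(0, 0), (0, 1), (0, 2), (0, 3), (1, 0), (1, 1), (1, 2), (1, 3), (2, 0), (2, 1), (2, 2), (2, 3), (5, 0), (5, 1), (5, 2), (5, 3), (6, 0), (6, 1), (6, 2), (6, 3), (7, 0), (7, 1), (7, 2), (7, 3), (8, 0), (8, 1), (8, 2), (8, 3), (9, 0), (9, 1), (9, 2), (9, 3), (10, 0), (10, 1), (10, 2), (10, 3), (13, 0), (13, 1), (13, 2), (13, 3), (14, 0), (14, 1), (14, 2), (14, 3), (15, 0), (15, 1), (15, 2), (15, 3)]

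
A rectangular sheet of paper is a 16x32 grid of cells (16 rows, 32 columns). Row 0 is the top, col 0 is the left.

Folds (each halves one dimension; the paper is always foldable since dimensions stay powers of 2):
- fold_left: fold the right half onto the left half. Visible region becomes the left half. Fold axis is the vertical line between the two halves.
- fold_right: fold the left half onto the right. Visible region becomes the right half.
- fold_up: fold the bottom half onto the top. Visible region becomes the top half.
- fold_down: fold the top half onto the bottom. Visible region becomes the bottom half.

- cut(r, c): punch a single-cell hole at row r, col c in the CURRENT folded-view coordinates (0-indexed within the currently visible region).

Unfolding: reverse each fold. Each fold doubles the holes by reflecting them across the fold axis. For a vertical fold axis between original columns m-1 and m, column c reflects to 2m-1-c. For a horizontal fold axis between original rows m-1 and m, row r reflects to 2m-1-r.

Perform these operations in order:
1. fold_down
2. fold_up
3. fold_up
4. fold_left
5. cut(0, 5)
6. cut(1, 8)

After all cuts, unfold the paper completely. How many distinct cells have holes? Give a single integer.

Answer: 32

Derivation:
Op 1 fold_down: fold axis h@8; visible region now rows[8,16) x cols[0,32) = 8x32
Op 2 fold_up: fold axis h@12; visible region now rows[8,12) x cols[0,32) = 4x32
Op 3 fold_up: fold axis h@10; visible region now rows[8,10) x cols[0,32) = 2x32
Op 4 fold_left: fold axis v@16; visible region now rows[8,10) x cols[0,16) = 2x16
Op 5 cut(0, 5): punch at orig (8,5); cuts so far [(8, 5)]; region rows[8,10) x cols[0,16) = 2x16
Op 6 cut(1, 8): punch at orig (9,8); cuts so far [(8, 5), (9, 8)]; region rows[8,10) x cols[0,16) = 2x16
Unfold 1 (reflect across v@16): 4 holes -> [(8, 5), (8, 26), (9, 8), (9, 23)]
Unfold 2 (reflect across h@10): 8 holes -> [(8, 5), (8, 26), (9, 8), (9, 23), (10, 8), (10, 23), (11, 5), (11, 26)]
Unfold 3 (reflect across h@12): 16 holes -> [(8, 5), (8, 26), (9, 8), (9, 23), (10, 8), (10, 23), (11, 5), (11, 26), (12, 5), (12, 26), (13, 8), (13, 23), (14, 8), (14, 23), (15, 5), (15, 26)]
Unfold 4 (reflect across h@8): 32 holes -> [(0, 5), (0, 26), (1, 8), (1, 23), (2, 8), (2, 23), (3, 5), (3, 26), (4, 5), (4, 26), (5, 8), (5, 23), (6, 8), (6, 23), (7, 5), (7, 26), (8, 5), (8, 26), (9, 8), (9, 23), (10, 8), (10, 23), (11, 5), (11, 26), (12, 5), (12, 26), (13, 8), (13, 23), (14, 8), (14, 23), (15, 5), (15, 26)]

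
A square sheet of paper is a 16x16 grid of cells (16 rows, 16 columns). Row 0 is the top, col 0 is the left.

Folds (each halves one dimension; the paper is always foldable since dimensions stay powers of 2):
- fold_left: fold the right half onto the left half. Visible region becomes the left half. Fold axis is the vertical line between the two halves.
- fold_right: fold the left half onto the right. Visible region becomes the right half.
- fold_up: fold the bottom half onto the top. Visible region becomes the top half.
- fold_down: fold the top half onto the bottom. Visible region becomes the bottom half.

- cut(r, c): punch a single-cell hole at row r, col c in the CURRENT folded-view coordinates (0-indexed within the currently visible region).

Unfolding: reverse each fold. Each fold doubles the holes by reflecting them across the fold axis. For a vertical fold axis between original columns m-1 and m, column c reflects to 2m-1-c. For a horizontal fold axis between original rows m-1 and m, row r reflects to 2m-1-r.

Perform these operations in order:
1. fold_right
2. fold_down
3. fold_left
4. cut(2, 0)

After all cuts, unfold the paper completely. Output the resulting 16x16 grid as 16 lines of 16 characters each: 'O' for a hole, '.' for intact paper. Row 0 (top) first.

Answer: ................
................
................
................
................
O......OO......O
................
................
................
................
O......OO......O
................
................
................
................
................

Derivation:
Op 1 fold_right: fold axis v@8; visible region now rows[0,16) x cols[8,16) = 16x8
Op 2 fold_down: fold axis h@8; visible region now rows[8,16) x cols[8,16) = 8x8
Op 3 fold_left: fold axis v@12; visible region now rows[8,16) x cols[8,12) = 8x4
Op 4 cut(2, 0): punch at orig (10,8); cuts so far [(10, 8)]; region rows[8,16) x cols[8,12) = 8x4
Unfold 1 (reflect across v@12): 2 holes -> [(10, 8), (10, 15)]
Unfold 2 (reflect across h@8): 4 holes -> [(5, 8), (5, 15), (10, 8), (10, 15)]
Unfold 3 (reflect across v@8): 8 holes -> [(5, 0), (5, 7), (5, 8), (5, 15), (10, 0), (10, 7), (10, 8), (10, 15)]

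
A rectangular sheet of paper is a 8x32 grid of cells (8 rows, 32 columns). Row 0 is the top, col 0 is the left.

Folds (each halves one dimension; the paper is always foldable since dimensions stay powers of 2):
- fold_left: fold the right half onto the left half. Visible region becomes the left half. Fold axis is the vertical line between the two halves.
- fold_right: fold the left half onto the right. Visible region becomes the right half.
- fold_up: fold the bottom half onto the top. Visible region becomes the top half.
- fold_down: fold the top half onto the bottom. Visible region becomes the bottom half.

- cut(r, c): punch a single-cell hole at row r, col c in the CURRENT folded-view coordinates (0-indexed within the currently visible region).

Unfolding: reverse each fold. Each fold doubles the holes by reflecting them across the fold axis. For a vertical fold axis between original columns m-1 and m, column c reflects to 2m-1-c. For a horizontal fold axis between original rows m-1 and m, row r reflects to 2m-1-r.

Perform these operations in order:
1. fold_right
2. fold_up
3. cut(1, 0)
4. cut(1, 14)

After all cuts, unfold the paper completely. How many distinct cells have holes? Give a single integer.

Answer: 8

Derivation:
Op 1 fold_right: fold axis v@16; visible region now rows[0,8) x cols[16,32) = 8x16
Op 2 fold_up: fold axis h@4; visible region now rows[0,4) x cols[16,32) = 4x16
Op 3 cut(1, 0): punch at orig (1,16); cuts so far [(1, 16)]; region rows[0,4) x cols[16,32) = 4x16
Op 4 cut(1, 14): punch at orig (1,30); cuts so far [(1, 16), (1, 30)]; region rows[0,4) x cols[16,32) = 4x16
Unfold 1 (reflect across h@4): 4 holes -> [(1, 16), (1, 30), (6, 16), (6, 30)]
Unfold 2 (reflect across v@16): 8 holes -> [(1, 1), (1, 15), (1, 16), (1, 30), (6, 1), (6, 15), (6, 16), (6, 30)]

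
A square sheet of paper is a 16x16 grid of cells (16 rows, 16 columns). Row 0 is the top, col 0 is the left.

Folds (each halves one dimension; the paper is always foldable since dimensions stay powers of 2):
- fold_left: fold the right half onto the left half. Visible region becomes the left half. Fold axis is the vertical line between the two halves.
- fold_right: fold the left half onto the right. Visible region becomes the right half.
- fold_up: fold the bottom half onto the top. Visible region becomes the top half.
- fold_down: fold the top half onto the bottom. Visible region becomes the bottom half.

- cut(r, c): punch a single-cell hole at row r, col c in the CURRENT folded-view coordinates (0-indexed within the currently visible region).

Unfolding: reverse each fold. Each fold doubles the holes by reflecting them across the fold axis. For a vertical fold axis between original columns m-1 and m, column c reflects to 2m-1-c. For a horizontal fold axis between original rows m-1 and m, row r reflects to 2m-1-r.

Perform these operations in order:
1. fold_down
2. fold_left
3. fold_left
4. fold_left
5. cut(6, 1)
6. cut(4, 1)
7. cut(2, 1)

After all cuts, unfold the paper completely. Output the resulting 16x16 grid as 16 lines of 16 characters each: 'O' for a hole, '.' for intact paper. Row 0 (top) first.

Answer: ................
.OO..OO..OO..OO.
................
.OO..OO..OO..OO.
................
.OO..OO..OO..OO.
................
................
................
................
.OO..OO..OO..OO.
................
.OO..OO..OO..OO.
................
.OO..OO..OO..OO.
................

Derivation:
Op 1 fold_down: fold axis h@8; visible region now rows[8,16) x cols[0,16) = 8x16
Op 2 fold_left: fold axis v@8; visible region now rows[8,16) x cols[0,8) = 8x8
Op 3 fold_left: fold axis v@4; visible region now rows[8,16) x cols[0,4) = 8x4
Op 4 fold_left: fold axis v@2; visible region now rows[8,16) x cols[0,2) = 8x2
Op 5 cut(6, 1): punch at orig (14,1); cuts so far [(14, 1)]; region rows[8,16) x cols[0,2) = 8x2
Op 6 cut(4, 1): punch at orig (12,1); cuts so far [(12, 1), (14, 1)]; region rows[8,16) x cols[0,2) = 8x2
Op 7 cut(2, 1): punch at orig (10,1); cuts so far [(10, 1), (12, 1), (14, 1)]; region rows[8,16) x cols[0,2) = 8x2
Unfold 1 (reflect across v@2): 6 holes -> [(10, 1), (10, 2), (12, 1), (12, 2), (14, 1), (14, 2)]
Unfold 2 (reflect across v@4): 12 holes -> [(10, 1), (10, 2), (10, 5), (10, 6), (12, 1), (12, 2), (12, 5), (12, 6), (14, 1), (14, 2), (14, 5), (14, 6)]
Unfold 3 (reflect across v@8): 24 holes -> [(10, 1), (10, 2), (10, 5), (10, 6), (10, 9), (10, 10), (10, 13), (10, 14), (12, 1), (12, 2), (12, 5), (12, 6), (12, 9), (12, 10), (12, 13), (12, 14), (14, 1), (14, 2), (14, 5), (14, 6), (14, 9), (14, 10), (14, 13), (14, 14)]
Unfold 4 (reflect across h@8): 48 holes -> [(1, 1), (1, 2), (1, 5), (1, 6), (1, 9), (1, 10), (1, 13), (1, 14), (3, 1), (3, 2), (3, 5), (3, 6), (3, 9), (3, 10), (3, 13), (3, 14), (5, 1), (5, 2), (5, 5), (5, 6), (5, 9), (5, 10), (5, 13), (5, 14), (10, 1), (10, 2), (10, 5), (10, 6), (10, 9), (10, 10), (10, 13), (10, 14), (12, 1), (12, 2), (12, 5), (12, 6), (12, 9), (12, 10), (12, 13), (12, 14), (14, 1), (14, 2), (14, 5), (14, 6), (14, 9), (14, 10), (14, 13), (14, 14)]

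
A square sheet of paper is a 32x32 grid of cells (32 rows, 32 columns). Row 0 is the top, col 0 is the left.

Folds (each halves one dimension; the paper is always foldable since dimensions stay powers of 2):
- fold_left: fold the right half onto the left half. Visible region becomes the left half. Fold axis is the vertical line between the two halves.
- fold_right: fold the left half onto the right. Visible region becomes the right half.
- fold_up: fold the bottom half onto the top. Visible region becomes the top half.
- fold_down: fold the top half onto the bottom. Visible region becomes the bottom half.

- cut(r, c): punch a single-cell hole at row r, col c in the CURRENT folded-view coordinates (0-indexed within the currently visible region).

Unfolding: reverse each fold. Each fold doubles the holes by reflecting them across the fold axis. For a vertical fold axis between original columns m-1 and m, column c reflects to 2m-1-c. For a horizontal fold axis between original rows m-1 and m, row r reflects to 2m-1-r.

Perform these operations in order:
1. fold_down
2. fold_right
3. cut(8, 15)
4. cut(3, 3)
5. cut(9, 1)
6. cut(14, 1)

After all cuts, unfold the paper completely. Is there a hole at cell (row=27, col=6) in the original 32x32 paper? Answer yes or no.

Answer: no

Derivation:
Op 1 fold_down: fold axis h@16; visible region now rows[16,32) x cols[0,32) = 16x32
Op 2 fold_right: fold axis v@16; visible region now rows[16,32) x cols[16,32) = 16x16
Op 3 cut(8, 15): punch at orig (24,31); cuts so far [(24, 31)]; region rows[16,32) x cols[16,32) = 16x16
Op 4 cut(3, 3): punch at orig (19,19); cuts so far [(19, 19), (24, 31)]; region rows[16,32) x cols[16,32) = 16x16
Op 5 cut(9, 1): punch at orig (25,17); cuts so far [(19, 19), (24, 31), (25, 17)]; region rows[16,32) x cols[16,32) = 16x16
Op 6 cut(14, 1): punch at orig (30,17); cuts so far [(19, 19), (24, 31), (25, 17), (30, 17)]; region rows[16,32) x cols[16,32) = 16x16
Unfold 1 (reflect across v@16): 8 holes -> [(19, 12), (19, 19), (24, 0), (24, 31), (25, 14), (25, 17), (30, 14), (30, 17)]
Unfold 2 (reflect across h@16): 16 holes -> [(1, 14), (1, 17), (6, 14), (6, 17), (7, 0), (7, 31), (12, 12), (12, 19), (19, 12), (19, 19), (24, 0), (24, 31), (25, 14), (25, 17), (30, 14), (30, 17)]
Holes: [(1, 14), (1, 17), (6, 14), (6, 17), (7, 0), (7, 31), (12, 12), (12, 19), (19, 12), (19, 19), (24, 0), (24, 31), (25, 14), (25, 17), (30, 14), (30, 17)]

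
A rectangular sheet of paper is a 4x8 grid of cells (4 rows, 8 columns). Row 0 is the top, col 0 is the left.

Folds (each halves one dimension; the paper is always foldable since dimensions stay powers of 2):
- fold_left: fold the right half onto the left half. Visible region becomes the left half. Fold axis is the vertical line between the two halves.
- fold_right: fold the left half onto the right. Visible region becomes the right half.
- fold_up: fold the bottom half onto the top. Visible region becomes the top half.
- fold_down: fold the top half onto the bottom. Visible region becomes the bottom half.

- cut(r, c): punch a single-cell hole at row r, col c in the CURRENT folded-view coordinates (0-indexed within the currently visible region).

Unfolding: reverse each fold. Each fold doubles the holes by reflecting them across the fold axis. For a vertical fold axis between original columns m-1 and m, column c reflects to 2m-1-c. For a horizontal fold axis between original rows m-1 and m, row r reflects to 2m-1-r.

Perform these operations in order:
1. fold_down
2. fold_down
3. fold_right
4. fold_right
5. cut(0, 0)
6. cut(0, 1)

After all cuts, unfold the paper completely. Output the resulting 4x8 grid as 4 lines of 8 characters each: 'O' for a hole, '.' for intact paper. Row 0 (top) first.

Answer: OOOOOOOO
OOOOOOOO
OOOOOOOO
OOOOOOOO

Derivation:
Op 1 fold_down: fold axis h@2; visible region now rows[2,4) x cols[0,8) = 2x8
Op 2 fold_down: fold axis h@3; visible region now rows[3,4) x cols[0,8) = 1x8
Op 3 fold_right: fold axis v@4; visible region now rows[3,4) x cols[4,8) = 1x4
Op 4 fold_right: fold axis v@6; visible region now rows[3,4) x cols[6,8) = 1x2
Op 5 cut(0, 0): punch at orig (3,6); cuts so far [(3, 6)]; region rows[3,4) x cols[6,8) = 1x2
Op 6 cut(0, 1): punch at orig (3,7); cuts so far [(3, 6), (3, 7)]; region rows[3,4) x cols[6,8) = 1x2
Unfold 1 (reflect across v@6): 4 holes -> [(3, 4), (3, 5), (3, 6), (3, 7)]
Unfold 2 (reflect across v@4): 8 holes -> [(3, 0), (3, 1), (3, 2), (3, 3), (3, 4), (3, 5), (3, 6), (3, 7)]
Unfold 3 (reflect across h@3): 16 holes -> [(2, 0), (2, 1), (2, 2), (2, 3), (2, 4), (2, 5), (2, 6), (2, 7), (3, 0), (3, 1), (3, 2), (3, 3), (3, 4), (3, 5), (3, 6), (3, 7)]
Unfold 4 (reflect across h@2): 32 holes -> [(0, 0), (0, 1), (0, 2), (0, 3), (0, 4), (0, 5), (0, 6), (0, 7), (1, 0), (1, 1), (1, 2), (1, 3), (1, 4), (1, 5), (1, 6), (1, 7), (2, 0), (2, 1), (2, 2), (2, 3), (2, 4), (2, 5), (2, 6), (2, 7), (3, 0), (3, 1), (3, 2), (3, 3), (3, 4), (3, 5), (3, 6), (3, 7)]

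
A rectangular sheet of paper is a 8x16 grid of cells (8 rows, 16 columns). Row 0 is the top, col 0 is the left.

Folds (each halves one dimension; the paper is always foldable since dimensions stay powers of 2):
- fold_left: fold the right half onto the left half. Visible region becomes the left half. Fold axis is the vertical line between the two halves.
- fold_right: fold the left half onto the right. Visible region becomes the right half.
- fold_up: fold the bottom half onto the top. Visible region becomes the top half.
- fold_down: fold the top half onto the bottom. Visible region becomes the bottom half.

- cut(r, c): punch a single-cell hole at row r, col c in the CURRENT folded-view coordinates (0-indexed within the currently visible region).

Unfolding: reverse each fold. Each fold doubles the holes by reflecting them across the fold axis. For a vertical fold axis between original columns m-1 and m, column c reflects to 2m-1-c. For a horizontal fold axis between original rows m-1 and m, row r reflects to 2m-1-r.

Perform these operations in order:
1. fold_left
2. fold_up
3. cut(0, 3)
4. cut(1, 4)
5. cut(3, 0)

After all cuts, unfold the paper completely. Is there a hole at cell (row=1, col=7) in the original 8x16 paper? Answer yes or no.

Op 1 fold_left: fold axis v@8; visible region now rows[0,8) x cols[0,8) = 8x8
Op 2 fold_up: fold axis h@4; visible region now rows[0,4) x cols[0,8) = 4x8
Op 3 cut(0, 3): punch at orig (0,3); cuts so far [(0, 3)]; region rows[0,4) x cols[0,8) = 4x8
Op 4 cut(1, 4): punch at orig (1,4); cuts so far [(0, 3), (1, 4)]; region rows[0,4) x cols[0,8) = 4x8
Op 5 cut(3, 0): punch at orig (3,0); cuts so far [(0, 3), (1, 4), (3, 0)]; region rows[0,4) x cols[0,8) = 4x8
Unfold 1 (reflect across h@4): 6 holes -> [(0, 3), (1, 4), (3, 0), (4, 0), (6, 4), (7, 3)]
Unfold 2 (reflect across v@8): 12 holes -> [(0, 3), (0, 12), (1, 4), (1, 11), (3, 0), (3, 15), (4, 0), (4, 15), (6, 4), (6, 11), (7, 3), (7, 12)]
Holes: [(0, 3), (0, 12), (1, 4), (1, 11), (3, 0), (3, 15), (4, 0), (4, 15), (6, 4), (6, 11), (7, 3), (7, 12)]

Answer: no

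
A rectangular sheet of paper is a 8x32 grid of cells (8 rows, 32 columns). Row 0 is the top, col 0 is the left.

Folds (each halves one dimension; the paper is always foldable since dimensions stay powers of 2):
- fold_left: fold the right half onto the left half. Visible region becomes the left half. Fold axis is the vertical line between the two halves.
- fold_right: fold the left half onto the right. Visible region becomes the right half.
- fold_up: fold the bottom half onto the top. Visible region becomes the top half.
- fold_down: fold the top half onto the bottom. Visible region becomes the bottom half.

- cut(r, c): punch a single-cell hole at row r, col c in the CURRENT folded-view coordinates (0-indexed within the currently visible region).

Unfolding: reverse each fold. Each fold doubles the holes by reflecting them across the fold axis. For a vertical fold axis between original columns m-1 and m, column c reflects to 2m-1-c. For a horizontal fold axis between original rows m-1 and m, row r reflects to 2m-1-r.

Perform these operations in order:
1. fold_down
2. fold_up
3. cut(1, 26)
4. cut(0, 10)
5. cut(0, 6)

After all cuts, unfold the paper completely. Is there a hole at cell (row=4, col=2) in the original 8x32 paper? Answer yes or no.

Answer: no

Derivation:
Op 1 fold_down: fold axis h@4; visible region now rows[4,8) x cols[0,32) = 4x32
Op 2 fold_up: fold axis h@6; visible region now rows[4,6) x cols[0,32) = 2x32
Op 3 cut(1, 26): punch at orig (5,26); cuts so far [(5, 26)]; region rows[4,6) x cols[0,32) = 2x32
Op 4 cut(0, 10): punch at orig (4,10); cuts so far [(4, 10), (5, 26)]; region rows[4,6) x cols[0,32) = 2x32
Op 5 cut(0, 6): punch at orig (4,6); cuts so far [(4, 6), (4, 10), (5, 26)]; region rows[4,6) x cols[0,32) = 2x32
Unfold 1 (reflect across h@6): 6 holes -> [(4, 6), (4, 10), (5, 26), (6, 26), (7, 6), (7, 10)]
Unfold 2 (reflect across h@4): 12 holes -> [(0, 6), (0, 10), (1, 26), (2, 26), (3, 6), (3, 10), (4, 6), (4, 10), (5, 26), (6, 26), (7, 6), (7, 10)]
Holes: [(0, 6), (0, 10), (1, 26), (2, 26), (3, 6), (3, 10), (4, 6), (4, 10), (5, 26), (6, 26), (7, 6), (7, 10)]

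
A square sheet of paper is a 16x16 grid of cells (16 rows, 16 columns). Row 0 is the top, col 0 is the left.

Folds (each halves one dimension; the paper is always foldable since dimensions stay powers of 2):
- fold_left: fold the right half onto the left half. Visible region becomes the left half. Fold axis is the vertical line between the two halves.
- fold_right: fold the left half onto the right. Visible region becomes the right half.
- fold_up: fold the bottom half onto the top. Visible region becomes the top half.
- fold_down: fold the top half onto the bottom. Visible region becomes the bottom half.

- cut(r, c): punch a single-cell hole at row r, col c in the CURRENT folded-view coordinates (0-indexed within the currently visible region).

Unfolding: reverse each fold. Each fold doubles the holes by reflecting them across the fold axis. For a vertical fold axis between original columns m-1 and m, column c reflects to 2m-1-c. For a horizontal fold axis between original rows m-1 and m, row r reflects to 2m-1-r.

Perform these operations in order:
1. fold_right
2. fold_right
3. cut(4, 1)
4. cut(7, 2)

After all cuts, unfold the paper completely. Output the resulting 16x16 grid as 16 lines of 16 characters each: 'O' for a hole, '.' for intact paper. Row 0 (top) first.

Answer: ................
................
................
................
..O..O....O..O..
................
................
.O....O..O....O.
................
................
................
................
................
................
................
................

Derivation:
Op 1 fold_right: fold axis v@8; visible region now rows[0,16) x cols[8,16) = 16x8
Op 2 fold_right: fold axis v@12; visible region now rows[0,16) x cols[12,16) = 16x4
Op 3 cut(4, 1): punch at orig (4,13); cuts so far [(4, 13)]; region rows[0,16) x cols[12,16) = 16x4
Op 4 cut(7, 2): punch at orig (7,14); cuts so far [(4, 13), (7, 14)]; region rows[0,16) x cols[12,16) = 16x4
Unfold 1 (reflect across v@12): 4 holes -> [(4, 10), (4, 13), (7, 9), (7, 14)]
Unfold 2 (reflect across v@8): 8 holes -> [(4, 2), (4, 5), (4, 10), (4, 13), (7, 1), (7, 6), (7, 9), (7, 14)]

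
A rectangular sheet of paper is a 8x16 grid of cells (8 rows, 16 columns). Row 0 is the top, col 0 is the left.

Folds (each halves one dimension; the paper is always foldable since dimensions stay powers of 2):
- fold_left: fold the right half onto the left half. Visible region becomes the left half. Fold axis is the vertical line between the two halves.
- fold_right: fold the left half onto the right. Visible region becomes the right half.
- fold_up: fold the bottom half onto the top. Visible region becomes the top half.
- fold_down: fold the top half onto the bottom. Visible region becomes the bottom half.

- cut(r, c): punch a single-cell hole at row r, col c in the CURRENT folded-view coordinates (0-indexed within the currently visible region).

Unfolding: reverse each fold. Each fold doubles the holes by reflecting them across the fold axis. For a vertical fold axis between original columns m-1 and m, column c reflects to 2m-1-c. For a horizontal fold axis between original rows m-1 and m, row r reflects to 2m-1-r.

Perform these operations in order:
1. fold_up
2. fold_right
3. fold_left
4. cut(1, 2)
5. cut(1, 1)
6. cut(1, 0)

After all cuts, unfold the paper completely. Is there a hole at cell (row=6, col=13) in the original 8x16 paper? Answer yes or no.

Op 1 fold_up: fold axis h@4; visible region now rows[0,4) x cols[0,16) = 4x16
Op 2 fold_right: fold axis v@8; visible region now rows[0,4) x cols[8,16) = 4x8
Op 3 fold_left: fold axis v@12; visible region now rows[0,4) x cols[8,12) = 4x4
Op 4 cut(1, 2): punch at orig (1,10); cuts so far [(1, 10)]; region rows[0,4) x cols[8,12) = 4x4
Op 5 cut(1, 1): punch at orig (1,9); cuts so far [(1, 9), (1, 10)]; region rows[0,4) x cols[8,12) = 4x4
Op 6 cut(1, 0): punch at orig (1,8); cuts so far [(1, 8), (1, 9), (1, 10)]; region rows[0,4) x cols[8,12) = 4x4
Unfold 1 (reflect across v@12): 6 holes -> [(1, 8), (1, 9), (1, 10), (1, 13), (1, 14), (1, 15)]
Unfold 2 (reflect across v@8): 12 holes -> [(1, 0), (1, 1), (1, 2), (1, 5), (1, 6), (1, 7), (1, 8), (1, 9), (1, 10), (1, 13), (1, 14), (1, 15)]
Unfold 3 (reflect across h@4): 24 holes -> [(1, 0), (1, 1), (1, 2), (1, 5), (1, 6), (1, 7), (1, 8), (1, 9), (1, 10), (1, 13), (1, 14), (1, 15), (6, 0), (6, 1), (6, 2), (6, 5), (6, 6), (6, 7), (6, 8), (6, 9), (6, 10), (6, 13), (6, 14), (6, 15)]
Holes: [(1, 0), (1, 1), (1, 2), (1, 5), (1, 6), (1, 7), (1, 8), (1, 9), (1, 10), (1, 13), (1, 14), (1, 15), (6, 0), (6, 1), (6, 2), (6, 5), (6, 6), (6, 7), (6, 8), (6, 9), (6, 10), (6, 13), (6, 14), (6, 15)]

Answer: yes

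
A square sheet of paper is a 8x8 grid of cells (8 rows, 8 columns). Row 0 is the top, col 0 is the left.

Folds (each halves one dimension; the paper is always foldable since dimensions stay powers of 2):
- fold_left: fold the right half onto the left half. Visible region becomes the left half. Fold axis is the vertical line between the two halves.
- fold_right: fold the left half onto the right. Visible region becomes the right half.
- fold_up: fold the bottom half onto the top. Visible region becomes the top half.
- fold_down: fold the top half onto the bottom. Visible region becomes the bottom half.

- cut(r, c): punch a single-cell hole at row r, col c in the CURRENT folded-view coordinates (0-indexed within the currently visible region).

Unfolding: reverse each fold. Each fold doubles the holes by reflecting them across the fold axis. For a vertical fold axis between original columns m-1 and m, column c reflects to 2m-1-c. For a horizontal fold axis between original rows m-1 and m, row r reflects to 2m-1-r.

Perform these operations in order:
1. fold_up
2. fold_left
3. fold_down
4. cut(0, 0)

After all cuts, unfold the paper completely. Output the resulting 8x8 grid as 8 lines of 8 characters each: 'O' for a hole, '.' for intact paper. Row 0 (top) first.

Op 1 fold_up: fold axis h@4; visible region now rows[0,4) x cols[0,8) = 4x8
Op 2 fold_left: fold axis v@4; visible region now rows[0,4) x cols[0,4) = 4x4
Op 3 fold_down: fold axis h@2; visible region now rows[2,4) x cols[0,4) = 2x4
Op 4 cut(0, 0): punch at orig (2,0); cuts so far [(2, 0)]; region rows[2,4) x cols[0,4) = 2x4
Unfold 1 (reflect across h@2): 2 holes -> [(1, 0), (2, 0)]
Unfold 2 (reflect across v@4): 4 holes -> [(1, 0), (1, 7), (2, 0), (2, 7)]
Unfold 3 (reflect across h@4): 8 holes -> [(1, 0), (1, 7), (2, 0), (2, 7), (5, 0), (5, 7), (6, 0), (6, 7)]

Answer: ........
O......O
O......O
........
........
O......O
O......O
........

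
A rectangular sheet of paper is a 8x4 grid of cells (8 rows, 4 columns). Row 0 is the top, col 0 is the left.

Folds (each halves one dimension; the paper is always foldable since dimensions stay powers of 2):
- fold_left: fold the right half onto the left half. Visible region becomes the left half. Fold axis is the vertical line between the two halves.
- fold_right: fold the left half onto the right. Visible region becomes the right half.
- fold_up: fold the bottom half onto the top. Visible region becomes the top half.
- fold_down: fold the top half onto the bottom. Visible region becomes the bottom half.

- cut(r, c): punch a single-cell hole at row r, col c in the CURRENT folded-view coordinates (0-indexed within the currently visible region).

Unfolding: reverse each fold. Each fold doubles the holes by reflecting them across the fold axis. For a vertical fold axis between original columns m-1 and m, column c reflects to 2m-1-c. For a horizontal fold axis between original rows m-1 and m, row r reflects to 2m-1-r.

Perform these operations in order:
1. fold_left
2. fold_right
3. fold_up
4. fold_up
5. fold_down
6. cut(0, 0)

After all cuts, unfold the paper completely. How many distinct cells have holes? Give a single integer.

Answer: 32

Derivation:
Op 1 fold_left: fold axis v@2; visible region now rows[0,8) x cols[0,2) = 8x2
Op 2 fold_right: fold axis v@1; visible region now rows[0,8) x cols[1,2) = 8x1
Op 3 fold_up: fold axis h@4; visible region now rows[0,4) x cols[1,2) = 4x1
Op 4 fold_up: fold axis h@2; visible region now rows[0,2) x cols[1,2) = 2x1
Op 5 fold_down: fold axis h@1; visible region now rows[1,2) x cols[1,2) = 1x1
Op 6 cut(0, 0): punch at orig (1,1); cuts so far [(1, 1)]; region rows[1,2) x cols[1,2) = 1x1
Unfold 1 (reflect across h@1): 2 holes -> [(0, 1), (1, 1)]
Unfold 2 (reflect across h@2): 4 holes -> [(0, 1), (1, 1), (2, 1), (3, 1)]
Unfold 3 (reflect across h@4): 8 holes -> [(0, 1), (1, 1), (2, 1), (3, 1), (4, 1), (5, 1), (6, 1), (7, 1)]
Unfold 4 (reflect across v@1): 16 holes -> [(0, 0), (0, 1), (1, 0), (1, 1), (2, 0), (2, 1), (3, 0), (3, 1), (4, 0), (4, 1), (5, 0), (5, 1), (6, 0), (6, 1), (7, 0), (7, 1)]
Unfold 5 (reflect across v@2): 32 holes -> [(0, 0), (0, 1), (0, 2), (0, 3), (1, 0), (1, 1), (1, 2), (1, 3), (2, 0), (2, 1), (2, 2), (2, 3), (3, 0), (3, 1), (3, 2), (3, 3), (4, 0), (4, 1), (4, 2), (4, 3), (5, 0), (5, 1), (5, 2), (5, 3), (6, 0), (6, 1), (6, 2), (6, 3), (7, 0), (7, 1), (7, 2), (7, 3)]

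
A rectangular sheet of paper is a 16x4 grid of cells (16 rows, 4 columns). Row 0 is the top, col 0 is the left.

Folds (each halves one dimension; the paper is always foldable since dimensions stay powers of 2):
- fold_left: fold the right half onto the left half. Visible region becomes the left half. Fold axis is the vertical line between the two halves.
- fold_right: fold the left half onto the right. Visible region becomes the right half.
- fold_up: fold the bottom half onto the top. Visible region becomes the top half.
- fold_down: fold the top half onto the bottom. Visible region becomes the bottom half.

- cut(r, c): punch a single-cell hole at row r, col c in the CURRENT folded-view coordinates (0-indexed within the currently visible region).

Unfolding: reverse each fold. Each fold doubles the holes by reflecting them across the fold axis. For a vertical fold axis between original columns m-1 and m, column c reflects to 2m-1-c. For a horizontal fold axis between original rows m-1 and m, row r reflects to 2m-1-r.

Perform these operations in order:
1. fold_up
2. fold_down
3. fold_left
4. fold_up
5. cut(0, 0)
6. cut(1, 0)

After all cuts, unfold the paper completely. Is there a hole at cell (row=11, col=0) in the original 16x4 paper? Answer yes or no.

Answer: yes

Derivation:
Op 1 fold_up: fold axis h@8; visible region now rows[0,8) x cols[0,4) = 8x4
Op 2 fold_down: fold axis h@4; visible region now rows[4,8) x cols[0,4) = 4x4
Op 3 fold_left: fold axis v@2; visible region now rows[4,8) x cols[0,2) = 4x2
Op 4 fold_up: fold axis h@6; visible region now rows[4,6) x cols[0,2) = 2x2
Op 5 cut(0, 0): punch at orig (4,0); cuts so far [(4, 0)]; region rows[4,6) x cols[0,2) = 2x2
Op 6 cut(1, 0): punch at orig (5,0); cuts so far [(4, 0), (5, 0)]; region rows[4,6) x cols[0,2) = 2x2
Unfold 1 (reflect across h@6): 4 holes -> [(4, 0), (5, 0), (6, 0), (7, 0)]
Unfold 2 (reflect across v@2): 8 holes -> [(4, 0), (4, 3), (5, 0), (5, 3), (6, 0), (6, 3), (7, 0), (7, 3)]
Unfold 3 (reflect across h@4): 16 holes -> [(0, 0), (0, 3), (1, 0), (1, 3), (2, 0), (2, 3), (3, 0), (3, 3), (4, 0), (4, 3), (5, 0), (5, 3), (6, 0), (6, 3), (7, 0), (7, 3)]
Unfold 4 (reflect across h@8): 32 holes -> [(0, 0), (0, 3), (1, 0), (1, 3), (2, 0), (2, 3), (3, 0), (3, 3), (4, 0), (4, 3), (5, 0), (5, 3), (6, 0), (6, 3), (7, 0), (7, 3), (8, 0), (8, 3), (9, 0), (9, 3), (10, 0), (10, 3), (11, 0), (11, 3), (12, 0), (12, 3), (13, 0), (13, 3), (14, 0), (14, 3), (15, 0), (15, 3)]
Holes: [(0, 0), (0, 3), (1, 0), (1, 3), (2, 0), (2, 3), (3, 0), (3, 3), (4, 0), (4, 3), (5, 0), (5, 3), (6, 0), (6, 3), (7, 0), (7, 3), (8, 0), (8, 3), (9, 0), (9, 3), (10, 0), (10, 3), (11, 0), (11, 3), (12, 0), (12, 3), (13, 0), (13, 3), (14, 0), (14, 3), (15, 0), (15, 3)]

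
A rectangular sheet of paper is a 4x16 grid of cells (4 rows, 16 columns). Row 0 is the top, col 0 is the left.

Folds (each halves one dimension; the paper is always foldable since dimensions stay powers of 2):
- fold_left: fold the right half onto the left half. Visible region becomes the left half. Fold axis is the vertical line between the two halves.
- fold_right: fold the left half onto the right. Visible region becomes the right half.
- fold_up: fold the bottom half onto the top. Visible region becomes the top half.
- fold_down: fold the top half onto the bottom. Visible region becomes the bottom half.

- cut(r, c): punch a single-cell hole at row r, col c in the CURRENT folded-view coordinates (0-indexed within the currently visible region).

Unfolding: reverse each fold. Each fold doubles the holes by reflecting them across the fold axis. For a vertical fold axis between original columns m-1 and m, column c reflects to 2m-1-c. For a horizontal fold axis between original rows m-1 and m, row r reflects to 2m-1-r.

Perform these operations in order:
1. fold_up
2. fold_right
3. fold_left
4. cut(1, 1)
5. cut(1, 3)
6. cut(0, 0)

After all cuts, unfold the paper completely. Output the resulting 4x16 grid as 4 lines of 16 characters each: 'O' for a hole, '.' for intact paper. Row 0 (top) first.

Op 1 fold_up: fold axis h@2; visible region now rows[0,2) x cols[0,16) = 2x16
Op 2 fold_right: fold axis v@8; visible region now rows[0,2) x cols[8,16) = 2x8
Op 3 fold_left: fold axis v@12; visible region now rows[0,2) x cols[8,12) = 2x4
Op 4 cut(1, 1): punch at orig (1,9); cuts so far [(1, 9)]; region rows[0,2) x cols[8,12) = 2x4
Op 5 cut(1, 3): punch at orig (1,11); cuts so far [(1, 9), (1, 11)]; region rows[0,2) x cols[8,12) = 2x4
Op 6 cut(0, 0): punch at orig (0,8); cuts so far [(0, 8), (1, 9), (1, 11)]; region rows[0,2) x cols[8,12) = 2x4
Unfold 1 (reflect across v@12): 6 holes -> [(0, 8), (0, 15), (1, 9), (1, 11), (1, 12), (1, 14)]
Unfold 2 (reflect across v@8): 12 holes -> [(0, 0), (0, 7), (0, 8), (0, 15), (1, 1), (1, 3), (1, 4), (1, 6), (1, 9), (1, 11), (1, 12), (1, 14)]
Unfold 3 (reflect across h@2): 24 holes -> [(0, 0), (0, 7), (0, 8), (0, 15), (1, 1), (1, 3), (1, 4), (1, 6), (1, 9), (1, 11), (1, 12), (1, 14), (2, 1), (2, 3), (2, 4), (2, 6), (2, 9), (2, 11), (2, 12), (2, 14), (3, 0), (3, 7), (3, 8), (3, 15)]

Answer: O......OO......O
.O.OO.O..O.OO.O.
.O.OO.O..O.OO.O.
O......OO......O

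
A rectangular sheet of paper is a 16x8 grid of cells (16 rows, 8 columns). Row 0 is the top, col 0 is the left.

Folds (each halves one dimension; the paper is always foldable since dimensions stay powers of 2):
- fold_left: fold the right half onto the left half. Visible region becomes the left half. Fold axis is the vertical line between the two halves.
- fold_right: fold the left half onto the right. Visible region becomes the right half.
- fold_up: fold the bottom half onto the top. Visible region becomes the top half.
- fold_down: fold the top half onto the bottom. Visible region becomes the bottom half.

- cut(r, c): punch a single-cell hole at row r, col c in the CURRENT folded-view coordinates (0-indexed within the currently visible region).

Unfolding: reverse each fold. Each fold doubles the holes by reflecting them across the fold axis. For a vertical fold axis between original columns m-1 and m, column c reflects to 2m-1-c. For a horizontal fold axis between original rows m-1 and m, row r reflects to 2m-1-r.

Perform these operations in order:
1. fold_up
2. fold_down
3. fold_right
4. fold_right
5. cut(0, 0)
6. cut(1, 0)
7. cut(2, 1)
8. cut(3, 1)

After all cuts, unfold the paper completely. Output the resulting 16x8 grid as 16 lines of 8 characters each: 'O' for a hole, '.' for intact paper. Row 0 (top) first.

Answer: O..OO..O
O..OO..O
.OO..OO.
.OO..OO.
.OO..OO.
.OO..OO.
O..OO..O
O..OO..O
O..OO..O
O..OO..O
.OO..OO.
.OO..OO.
.OO..OO.
.OO..OO.
O..OO..O
O..OO..O

Derivation:
Op 1 fold_up: fold axis h@8; visible region now rows[0,8) x cols[0,8) = 8x8
Op 2 fold_down: fold axis h@4; visible region now rows[4,8) x cols[0,8) = 4x8
Op 3 fold_right: fold axis v@4; visible region now rows[4,8) x cols[4,8) = 4x4
Op 4 fold_right: fold axis v@6; visible region now rows[4,8) x cols[6,8) = 4x2
Op 5 cut(0, 0): punch at orig (4,6); cuts so far [(4, 6)]; region rows[4,8) x cols[6,8) = 4x2
Op 6 cut(1, 0): punch at orig (5,6); cuts so far [(4, 6), (5, 6)]; region rows[4,8) x cols[6,8) = 4x2
Op 7 cut(2, 1): punch at orig (6,7); cuts so far [(4, 6), (5, 6), (6, 7)]; region rows[4,8) x cols[6,8) = 4x2
Op 8 cut(3, 1): punch at orig (7,7); cuts so far [(4, 6), (5, 6), (6, 7), (7, 7)]; region rows[4,8) x cols[6,8) = 4x2
Unfold 1 (reflect across v@6): 8 holes -> [(4, 5), (4, 6), (5, 5), (5, 6), (6, 4), (6, 7), (7, 4), (7, 7)]
Unfold 2 (reflect across v@4): 16 holes -> [(4, 1), (4, 2), (4, 5), (4, 6), (5, 1), (5, 2), (5, 5), (5, 6), (6, 0), (6, 3), (6, 4), (6, 7), (7, 0), (7, 3), (7, 4), (7, 7)]
Unfold 3 (reflect across h@4): 32 holes -> [(0, 0), (0, 3), (0, 4), (0, 7), (1, 0), (1, 3), (1, 4), (1, 7), (2, 1), (2, 2), (2, 5), (2, 6), (3, 1), (3, 2), (3, 5), (3, 6), (4, 1), (4, 2), (4, 5), (4, 6), (5, 1), (5, 2), (5, 5), (5, 6), (6, 0), (6, 3), (6, 4), (6, 7), (7, 0), (7, 3), (7, 4), (7, 7)]
Unfold 4 (reflect across h@8): 64 holes -> [(0, 0), (0, 3), (0, 4), (0, 7), (1, 0), (1, 3), (1, 4), (1, 7), (2, 1), (2, 2), (2, 5), (2, 6), (3, 1), (3, 2), (3, 5), (3, 6), (4, 1), (4, 2), (4, 5), (4, 6), (5, 1), (5, 2), (5, 5), (5, 6), (6, 0), (6, 3), (6, 4), (6, 7), (7, 0), (7, 3), (7, 4), (7, 7), (8, 0), (8, 3), (8, 4), (8, 7), (9, 0), (9, 3), (9, 4), (9, 7), (10, 1), (10, 2), (10, 5), (10, 6), (11, 1), (11, 2), (11, 5), (11, 6), (12, 1), (12, 2), (12, 5), (12, 6), (13, 1), (13, 2), (13, 5), (13, 6), (14, 0), (14, 3), (14, 4), (14, 7), (15, 0), (15, 3), (15, 4), (15, 7)]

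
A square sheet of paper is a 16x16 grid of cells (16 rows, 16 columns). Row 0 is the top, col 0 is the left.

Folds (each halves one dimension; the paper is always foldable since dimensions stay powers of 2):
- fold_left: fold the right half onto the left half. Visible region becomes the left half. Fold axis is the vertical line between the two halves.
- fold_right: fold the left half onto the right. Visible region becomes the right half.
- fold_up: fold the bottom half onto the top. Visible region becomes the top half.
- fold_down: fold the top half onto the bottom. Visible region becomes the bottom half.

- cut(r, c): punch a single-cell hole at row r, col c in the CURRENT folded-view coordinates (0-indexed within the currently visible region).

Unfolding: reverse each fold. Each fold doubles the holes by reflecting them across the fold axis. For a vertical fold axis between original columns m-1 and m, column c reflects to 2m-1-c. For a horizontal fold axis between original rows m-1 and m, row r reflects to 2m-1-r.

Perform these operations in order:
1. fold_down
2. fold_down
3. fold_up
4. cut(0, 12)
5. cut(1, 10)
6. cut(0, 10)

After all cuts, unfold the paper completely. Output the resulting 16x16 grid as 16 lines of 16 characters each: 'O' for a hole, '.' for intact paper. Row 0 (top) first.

Answer: ..........O.O...
..........O.....
..........O.....
..........O.O...
..........O.O...
..........O.....
..........O.....
..........O.O...
..........O.O...
..........O.....
..........O.....
..........O.O...
..........O.O...
..........O.....
..........O.....
..........O.O...

Derivation:
Op 1 fold_down: fold axis h@8; visible region now rows[8,16) x cols[0,16) = 8x16
Op 2 fold_down: fold axis h@12; visible region now rows[12,16) x cols[0,16) = 4x16
Op 3 fold_up: fold axis h@14; visible region now rows[12,14) x cols[0,16) = 2x16
Op 4 cut(0, 12): punch at orig (12,12); cuts so far [(12, 12)]; region rows[12,14) x cols[0,16) = 2x16
Op 5 cut(1, 10): punch at orig (13,10); cuts so far [(12, 12), (13, 10)]; region rows[12,14) x cols[0,16) = 2x16
Op 6 cut(0, 10): punch at orig (12,10); cuts so far [(12, 10), (12, 12), (13, 10)]; region rows[12,14) x cols[0,16) = 2x16
Unfold 1 (reflect across h@14): 6 holes -> [(12, 10), (12, 12), (13, 10), (14, 10), (15, 10), (15, 12)]
Unfold 2 (reflect across h@12): 12 holes -> [(8, 10), (8, 12), (9, 10), (10, 10), (11, 10), (11, 12), (12, 10), (12, 12), (13, 10), (14, 10), (15, 10), (15, 12)]
Unfold 3 (reflect across h@8): 24 holes -> [(0, 10), (0, 12), (1, 10), (2, 10), (3, 10), (3, 12), (4, 10), (4, 12), (5, 10), (6, 10), (7, 10), (7, 12), (8, 10), (8, 12), (9, 10), (10, 10), (11, 10), (11, 12), (12, 10), (12, 12), (13, 10), (14, 10), (15, 10), (15, 12)]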